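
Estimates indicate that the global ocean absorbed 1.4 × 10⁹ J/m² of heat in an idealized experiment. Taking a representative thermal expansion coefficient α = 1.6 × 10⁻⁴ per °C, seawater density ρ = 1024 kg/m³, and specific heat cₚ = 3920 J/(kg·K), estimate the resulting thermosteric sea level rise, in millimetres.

about 56 mm

Δh = αQ/(ρcₚ) = 1.6×10⁻⁴ × 1.4×10⁹ / (1024 × 3920) ≈ 0.055804 m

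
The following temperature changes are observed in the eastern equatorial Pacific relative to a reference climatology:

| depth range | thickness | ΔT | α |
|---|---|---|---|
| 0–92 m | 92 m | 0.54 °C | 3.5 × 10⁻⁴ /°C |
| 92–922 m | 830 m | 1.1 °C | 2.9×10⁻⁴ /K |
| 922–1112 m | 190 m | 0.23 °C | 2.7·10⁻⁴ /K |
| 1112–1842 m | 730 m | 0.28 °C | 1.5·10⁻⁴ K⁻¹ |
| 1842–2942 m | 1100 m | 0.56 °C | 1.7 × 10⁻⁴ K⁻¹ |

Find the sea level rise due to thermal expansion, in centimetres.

Layer 1: 3.5×10⁻⁴ × 0.54 × 92 = 0.017388 m
830 × 2.9×10⁻⁴ × 1.1 = 0.26477 m
922–1112 m: 0.23 × 190 × 2.7×10⁻⁴ = 0.011799 m
Layer 4: 730 × 1.5×10⁻⁴ × 0.28 = 0.03066 m
1842–2942 m: 0.56 × 1.7×10⁻⁴ × 1100 = 0.10472 m
Δh = 0.017388 + 0.26477 + 0.011799 + 0.03066 + 0.10472 = 0.429337 m ≈ 42.9 cm

Δh ≈ 42.9 cm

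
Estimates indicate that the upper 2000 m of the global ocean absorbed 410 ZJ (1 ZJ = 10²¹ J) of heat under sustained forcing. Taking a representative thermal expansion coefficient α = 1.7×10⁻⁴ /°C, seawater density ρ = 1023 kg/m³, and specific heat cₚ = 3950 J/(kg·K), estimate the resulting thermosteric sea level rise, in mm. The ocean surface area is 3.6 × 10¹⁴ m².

Δh = 47.9 mm

Per unit area: Q = 410×10²¹ / (3.6×10¹⁴) ≈ 1.139×10⁹ J/m²
Δh = αQ/(ρcₚ) = 1.7×10⁻⁴ × 1.139×10⁹ / (1023 × 3950) ≈ 0.047918 m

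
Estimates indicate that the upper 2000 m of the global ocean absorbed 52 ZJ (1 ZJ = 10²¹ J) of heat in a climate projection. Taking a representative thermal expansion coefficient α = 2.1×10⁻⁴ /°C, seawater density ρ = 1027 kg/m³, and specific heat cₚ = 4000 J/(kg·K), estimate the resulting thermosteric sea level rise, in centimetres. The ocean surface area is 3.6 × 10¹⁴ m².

0.74 cm

Per unit area: Q = 52×10²¹ / (3.6×10¹⁴) ≈ 1.444×10⁸ J/m²
Δh = αQ/(ρcₚ) = 2.1×10⁻⁴ × 1.444×10⁸ / (1027 × 4000) ≈ 0.0073817 m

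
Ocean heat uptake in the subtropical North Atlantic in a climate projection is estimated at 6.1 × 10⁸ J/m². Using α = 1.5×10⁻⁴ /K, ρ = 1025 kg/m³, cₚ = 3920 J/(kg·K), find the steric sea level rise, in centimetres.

2.28 cm of thermosteric rise

Δh = αQ/(ρcₚ) = 1.5×10⁻⁴ × 6.1×10⁸ / (1025 × 3920) ≈ 0.022773 m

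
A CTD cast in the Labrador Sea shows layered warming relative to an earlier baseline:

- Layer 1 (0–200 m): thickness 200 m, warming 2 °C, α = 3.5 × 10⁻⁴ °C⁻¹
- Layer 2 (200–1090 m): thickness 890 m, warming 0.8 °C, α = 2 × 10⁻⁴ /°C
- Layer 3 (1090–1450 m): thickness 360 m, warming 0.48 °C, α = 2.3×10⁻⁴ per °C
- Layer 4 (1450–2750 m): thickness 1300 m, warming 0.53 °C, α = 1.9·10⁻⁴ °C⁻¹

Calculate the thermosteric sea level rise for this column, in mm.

about 450 mm

0–200 m: 200 × 3.5×10⁻⁴ × 2 = 0.14000 m
890 × 2×10⁻⁴ × 0.8 = 0.14240 m
0.48 × 360 × 2.3×10⁻⁴ = 0.039744 m
1300 × 1.9×10⁻⁴ × 0.53 = 0.13091 m
Δh = 0.14000 + 0.14240 + 0.039744 + 0.13091 = 0.453054 m ≈ 450 mm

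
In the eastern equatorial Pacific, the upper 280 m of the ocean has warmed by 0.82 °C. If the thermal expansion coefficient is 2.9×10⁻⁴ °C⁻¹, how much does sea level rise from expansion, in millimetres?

Δh ≈ 66.6 mm

Δh = αΔT·H = 2.9×10⁻⁴ × 0.82 × 280 = 0.066584 m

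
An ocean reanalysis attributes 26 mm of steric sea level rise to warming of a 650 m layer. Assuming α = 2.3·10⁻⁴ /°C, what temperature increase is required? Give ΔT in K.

0.174 K

ΔT = Δh/(αH) = 0.026 / (2.3×10⁻⁴ × 650) ≈ 0.1739 K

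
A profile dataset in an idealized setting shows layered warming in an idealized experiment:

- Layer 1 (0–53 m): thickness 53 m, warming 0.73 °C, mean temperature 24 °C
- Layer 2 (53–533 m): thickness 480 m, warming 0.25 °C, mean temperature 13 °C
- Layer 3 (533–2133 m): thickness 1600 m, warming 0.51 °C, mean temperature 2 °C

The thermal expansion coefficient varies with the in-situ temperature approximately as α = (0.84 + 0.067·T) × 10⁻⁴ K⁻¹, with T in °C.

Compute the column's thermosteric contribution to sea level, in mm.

109 mm

Layer 1: α = (0.84 + 0.067×24)×10⁻⁴ = 2.448×10⁻⁴ K⁻¹
Layer 2: α = (0.84 + 0.067×13)×10⁻⁴ = 1.711×10⁻⁴ K⁻¹
Layer 3: α = (0.84 + 0.067×2)×10⁻⁴ = 0.974×10⁻⁴ K⁻¹
0–53 m: 53 × 0.73 × 2.448×10⁻⁴ = 0.009471312 m
480 × 0.25 × 1.711×10⁻⁴ = 0.020532 m
1600 × 0.51 × 0.974×10⁻⁴ = 0.0794784 m
Δh = 0.009471312 + 0.020532 + 0.0794784 = 0.109481712 m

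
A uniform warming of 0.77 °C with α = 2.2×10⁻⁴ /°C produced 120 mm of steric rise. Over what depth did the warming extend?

H ≈ 708 m

H = Δh/(αΔT) = 0.12 / (2.2×10⁻⁴ × 0.77) ≈ 708.4 m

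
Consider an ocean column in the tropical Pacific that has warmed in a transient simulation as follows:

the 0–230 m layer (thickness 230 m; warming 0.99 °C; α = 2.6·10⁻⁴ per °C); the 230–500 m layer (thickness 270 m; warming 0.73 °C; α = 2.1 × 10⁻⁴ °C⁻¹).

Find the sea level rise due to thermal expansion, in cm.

10 cm

Layer 1: 2.6×10⁻⁴ × 0.99 × 230 = 0.059202 m
Layer 2: 0.73 × 2.1×10⁻⁴ × 270 = 0.041391 m
Δh = 0.059202 + 0.041391 = 0.100593 m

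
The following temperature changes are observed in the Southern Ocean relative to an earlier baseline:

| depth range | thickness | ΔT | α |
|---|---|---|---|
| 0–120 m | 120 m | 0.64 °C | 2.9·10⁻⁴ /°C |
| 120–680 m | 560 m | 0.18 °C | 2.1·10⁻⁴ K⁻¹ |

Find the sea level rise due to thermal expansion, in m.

0.64 × 120 × 2.9×10⁻⁴ = 0.022272 m
Layer 2: 2.1×10⁻⁴ × 0.18 × 560 = 0.021168 m
Δh = 0.022272 + 0.021168 = 0.04344 m

0.0434 m of thermosteric rise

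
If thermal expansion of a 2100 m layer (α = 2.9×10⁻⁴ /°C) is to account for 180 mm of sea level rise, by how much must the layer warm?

ΔT = Δh/(αH) = 0.18 / (2.9×10⁻⁴ × 2100) ≈ 0.2956 K

about 0.296 K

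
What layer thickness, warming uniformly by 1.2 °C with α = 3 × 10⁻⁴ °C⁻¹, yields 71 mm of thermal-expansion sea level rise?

H = Δh/(αΔT) = 0.071 / (3×10⁻⁴ × 1.2) ≈ 197.2 m

197 m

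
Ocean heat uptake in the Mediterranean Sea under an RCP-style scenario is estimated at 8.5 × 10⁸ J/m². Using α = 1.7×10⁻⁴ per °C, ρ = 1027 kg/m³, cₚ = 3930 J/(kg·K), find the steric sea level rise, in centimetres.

Δh = 3.58 cm

Δh = αQ/(ρcₚ) = 1.7×10⁻⁴ × 8.5×10⁸ / (1027 × 3930) ≈ 0.035802 m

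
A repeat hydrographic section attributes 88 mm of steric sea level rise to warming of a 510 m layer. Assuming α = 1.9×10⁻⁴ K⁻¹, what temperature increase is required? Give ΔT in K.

ΔT = Δh/(αH) = 0.088 / (1.9×10⁻⁴ × 510) ≈ 0.9082 K

about 0.908 K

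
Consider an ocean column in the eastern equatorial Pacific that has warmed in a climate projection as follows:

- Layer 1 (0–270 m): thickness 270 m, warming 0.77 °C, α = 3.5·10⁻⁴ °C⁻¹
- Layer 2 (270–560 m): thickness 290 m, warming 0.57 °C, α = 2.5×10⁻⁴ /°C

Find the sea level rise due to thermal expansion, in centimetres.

11.4 cm

Layer 1: 3.5×10⁻⁴ × 0.77 × 270 = 0.072765 m
270–560 m: 0.57 × 2.5×10⁻⁴ × 290 = 0.041325 m
Δh = 0.072765 + 0.041325 = 0.11409 m ≈ 11.4 cm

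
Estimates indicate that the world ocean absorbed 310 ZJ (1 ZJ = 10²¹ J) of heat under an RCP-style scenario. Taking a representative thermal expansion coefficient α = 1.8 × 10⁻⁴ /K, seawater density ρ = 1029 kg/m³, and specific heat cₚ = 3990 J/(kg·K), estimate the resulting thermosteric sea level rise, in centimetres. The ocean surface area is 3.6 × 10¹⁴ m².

Per unit area: Q = 310×10²¹ / (3.6×10¹⁴) ≈ 8.611×10⁸ J/m²
Δh = αQ/(ρcₚ) = 1.8×10⁻⁴ × 8.611×10⁸ / (1029 × 3990) ≈ 0.037752 m

Δh ≈ 3.78 cm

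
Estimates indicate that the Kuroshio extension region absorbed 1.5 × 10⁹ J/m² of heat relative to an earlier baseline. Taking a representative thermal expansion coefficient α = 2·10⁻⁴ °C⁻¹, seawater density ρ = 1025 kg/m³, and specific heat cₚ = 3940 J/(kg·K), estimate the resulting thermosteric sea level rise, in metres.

0.0743 m

Δh = αQ/(ρcₚ) = 2×10⁻⁴ × 1.5×10⁹ / (1025 × 3940) ≈ 0.074285 m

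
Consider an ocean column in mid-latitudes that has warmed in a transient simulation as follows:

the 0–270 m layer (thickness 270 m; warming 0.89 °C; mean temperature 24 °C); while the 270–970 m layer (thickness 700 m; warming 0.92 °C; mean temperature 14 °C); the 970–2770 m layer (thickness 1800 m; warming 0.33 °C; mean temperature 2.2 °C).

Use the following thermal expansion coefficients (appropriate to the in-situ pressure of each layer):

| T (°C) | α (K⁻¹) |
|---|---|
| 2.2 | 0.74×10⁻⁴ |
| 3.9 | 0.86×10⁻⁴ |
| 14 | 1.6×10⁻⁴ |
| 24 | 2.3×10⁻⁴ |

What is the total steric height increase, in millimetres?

Δh = 200 mm

Layer 1 at 24 °C → α = 2.3×10⁻⁴ K⁻¹
Layer 2 at 14 °C → α = 1.6×10⁻⁴ K⁻¹
Layer 3 at 2.2 °C → α = 0.74×10⁻⁴ K⁻¹
0–270 m: 0.89 × 270 × 2.3×10⁻⁴ = 0.055269 m
0.92 × 700 × 1.6×10⁻⁴ = 0.10304 m
1800 × 0.74×10⁻⁴ × 0.33 = 0.043956 m
Δh = 0.055269 + 0.10304 + 0.043956 = 0.202265 m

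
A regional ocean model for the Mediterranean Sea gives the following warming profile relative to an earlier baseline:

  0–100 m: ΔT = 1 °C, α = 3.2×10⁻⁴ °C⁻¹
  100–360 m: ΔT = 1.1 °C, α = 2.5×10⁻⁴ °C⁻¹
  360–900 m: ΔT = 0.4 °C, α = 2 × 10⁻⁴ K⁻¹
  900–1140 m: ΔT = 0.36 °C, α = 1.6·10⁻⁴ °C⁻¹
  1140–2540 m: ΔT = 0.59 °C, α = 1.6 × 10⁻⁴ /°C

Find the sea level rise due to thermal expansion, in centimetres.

about 29.3 cm

1 × 3.2×10⁻⁴ × 100 = 0.03200 m
Layer 2: 1.1 × 260 × 2.5×10⁻⁴ = 0.07150 m
Layer 3: 2×10⁻⁴ × 0.4 × 540 = 0.04320 m
900–1140 m: 0.36 × 1.6×10⁻⁴ × 240 = 0.013824 m
1140–2540 m: 0.59 × 1400 × 1.6×10⁻⁴ = 0.13216 m
Δh = 0.03200 + 0.07150 + 0.04320 + 0.013824 + 0.13216 = 0.292684 m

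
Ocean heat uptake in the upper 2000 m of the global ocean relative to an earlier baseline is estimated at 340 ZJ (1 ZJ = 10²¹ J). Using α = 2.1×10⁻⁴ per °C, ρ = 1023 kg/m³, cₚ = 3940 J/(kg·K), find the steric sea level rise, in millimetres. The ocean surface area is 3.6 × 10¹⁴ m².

Per unit area: Q = 340×10²¹ / (3.6×10¹⁴) ≈ 9.444×10⁸ J/m²
Δh = αQ/(ρcₚ) = 2.1×10⁻⁴ × 9.444×10⁸ / (1023 × 3940) ≈ 0.049204 m

49.2 mm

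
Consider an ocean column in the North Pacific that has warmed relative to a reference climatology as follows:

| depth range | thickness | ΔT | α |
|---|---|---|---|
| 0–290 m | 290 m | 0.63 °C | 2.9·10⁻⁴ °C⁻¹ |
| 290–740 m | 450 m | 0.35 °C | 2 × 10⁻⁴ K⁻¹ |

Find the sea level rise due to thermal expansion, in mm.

about 84 mm

Layer 1: 0.63 × 290 × 2.9×10⁻⁴ = 0.052983 m
2×10⁻⁴ × 450 × 0.35 = 0.03150 m
Δh = 0.052983 + 0.03150 = 0.084483 m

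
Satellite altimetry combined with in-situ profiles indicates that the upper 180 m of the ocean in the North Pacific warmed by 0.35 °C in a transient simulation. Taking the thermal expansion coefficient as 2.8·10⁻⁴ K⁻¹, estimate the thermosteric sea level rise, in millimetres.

17.6 mm

Δh = αΔT·H = 2.8×10⁻⁴ × 0.35 × 180 = 0.01764 m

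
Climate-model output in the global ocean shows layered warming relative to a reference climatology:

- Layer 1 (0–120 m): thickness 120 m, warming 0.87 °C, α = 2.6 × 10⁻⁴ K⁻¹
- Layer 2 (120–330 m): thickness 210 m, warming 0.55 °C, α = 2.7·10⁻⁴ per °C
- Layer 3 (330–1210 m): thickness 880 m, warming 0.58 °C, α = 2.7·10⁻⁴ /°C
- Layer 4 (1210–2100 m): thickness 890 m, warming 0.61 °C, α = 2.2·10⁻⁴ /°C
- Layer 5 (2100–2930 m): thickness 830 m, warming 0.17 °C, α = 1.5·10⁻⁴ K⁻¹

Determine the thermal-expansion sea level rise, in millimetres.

0–120 m: 2.6×10⁻⁴ × 120 × 0.87 = 0.027144 m
Layer 2: 2.7×10⁻⁴ × 210 × 0.55 = 0.031185 m
Layer 3: 2.7×10⁻⁴ × 0.58 × 880 = 0.137808 m
1210–2100 m: 890 × 2.2×10⁻⁴ × 0.61 = 0.119438 m
1.5×10⁻⁴ × 0.17 × 830 = 0.021165 m
Δh = 0.027144 + 0.031185 + 0.137808 + 0.119438 + 0.021165 = 0.33674 m

Δh = 340 mm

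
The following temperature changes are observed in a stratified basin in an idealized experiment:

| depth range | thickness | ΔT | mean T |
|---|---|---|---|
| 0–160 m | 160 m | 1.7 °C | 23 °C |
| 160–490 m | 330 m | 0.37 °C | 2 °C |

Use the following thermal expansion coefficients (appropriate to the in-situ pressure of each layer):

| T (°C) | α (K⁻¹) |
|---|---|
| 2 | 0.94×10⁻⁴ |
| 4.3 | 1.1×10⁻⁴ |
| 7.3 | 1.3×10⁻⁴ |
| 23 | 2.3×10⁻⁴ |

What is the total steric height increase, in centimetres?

Δh = 7.40 cm

Layer 1 at 23 °C → α = 2.3×10⁻⁴ K⁻¹
Layer 2 at 2 °C → α = 0.94×10⁻⁴ K⁻¹
0–160 m: 2.3×10⁻⁴ × 1.7 × 160 = 0.06256 m
330 × 0.37 × 0.94×10⁻⁴ = 0.0114774 m
Δh = 0.06256 + 0.0114774 = 0.0740374 m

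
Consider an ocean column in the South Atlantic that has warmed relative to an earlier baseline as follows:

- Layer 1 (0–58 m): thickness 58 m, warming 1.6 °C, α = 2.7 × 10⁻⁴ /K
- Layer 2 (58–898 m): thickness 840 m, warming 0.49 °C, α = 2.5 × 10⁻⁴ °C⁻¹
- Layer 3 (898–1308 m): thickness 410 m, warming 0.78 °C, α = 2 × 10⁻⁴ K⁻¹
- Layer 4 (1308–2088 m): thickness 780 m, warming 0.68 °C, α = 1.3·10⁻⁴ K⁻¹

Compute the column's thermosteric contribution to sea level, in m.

0.261 m

58 × 1.6 × 2.7×10⁻⁴ = 0.025056 m
Layer 2: 0.49 × 840 × 2.5×10⁻⁴ = 0.10290 m
Layer 3: 0.78 × 2×10⁻⁴ × 410 = 0.06396 m
Layer 4: 0.68 × 1.3×10⁻⁴ × 780 = 0.068952 m
Δh = 0.025056 + 0.10290 + 0.06396 + 0.068952 = 0.260868 m ≈ 0.261 m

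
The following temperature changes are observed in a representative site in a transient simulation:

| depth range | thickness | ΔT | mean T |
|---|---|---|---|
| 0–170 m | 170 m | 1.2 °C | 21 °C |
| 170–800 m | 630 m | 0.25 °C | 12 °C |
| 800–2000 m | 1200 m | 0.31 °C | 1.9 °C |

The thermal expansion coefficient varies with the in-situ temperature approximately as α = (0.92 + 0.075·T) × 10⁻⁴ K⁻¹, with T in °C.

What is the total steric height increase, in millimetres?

Δh = 119 mm

Layer 1: α = (0.92 + 0.075×21)×10⁻⁴ = 2.495×10⁻⁴ K⁻¹
Layer 2: α = (0.92 + 0.075×12)×10⁻⁴ = 1.82×10⁻⁴ K⁻¹
Layer 3: α = (0.92 + 0.075×1.9)×10⁻⁴ = 1.0625×10⁻⁴ K⁻¹
170 × 1.2 × 2.495×10⁻⁴ = 0.050898 m
0.25 × 630 × 1.82×10⁻⁴ = 0.028665 m
1.0625×10⁻⁴ × 0.31 × 1200 = 0.039525 m
Δh = 0.050898 + 0.028665 + 0.039525 = 0.119088 m ≈ 119 mm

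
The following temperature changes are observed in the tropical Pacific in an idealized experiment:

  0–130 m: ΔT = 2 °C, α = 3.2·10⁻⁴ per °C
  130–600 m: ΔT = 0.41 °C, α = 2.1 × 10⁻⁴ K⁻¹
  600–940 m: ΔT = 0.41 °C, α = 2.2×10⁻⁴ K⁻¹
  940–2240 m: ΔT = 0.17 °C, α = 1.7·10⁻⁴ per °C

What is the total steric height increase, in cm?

Layer 1: 3.2×10⁻⁴ × 130 × 2 = 0.08320 m
Layer 2: 0.41 × 2.1×10⁻⁴ × 470 = 0.040467 m
600–940 m: 0.41 × 2.2×10⁻⁴ × 340 = 0.030668 m
Layer 4: 0.17 × 1300 × 1.7×10⁻⁴ = 0.03757 m
Δh = 0.08320 + 0.040467 + 0.030668 + 0.03757 = 0.191905 m

19.2 cm of thermosteric rise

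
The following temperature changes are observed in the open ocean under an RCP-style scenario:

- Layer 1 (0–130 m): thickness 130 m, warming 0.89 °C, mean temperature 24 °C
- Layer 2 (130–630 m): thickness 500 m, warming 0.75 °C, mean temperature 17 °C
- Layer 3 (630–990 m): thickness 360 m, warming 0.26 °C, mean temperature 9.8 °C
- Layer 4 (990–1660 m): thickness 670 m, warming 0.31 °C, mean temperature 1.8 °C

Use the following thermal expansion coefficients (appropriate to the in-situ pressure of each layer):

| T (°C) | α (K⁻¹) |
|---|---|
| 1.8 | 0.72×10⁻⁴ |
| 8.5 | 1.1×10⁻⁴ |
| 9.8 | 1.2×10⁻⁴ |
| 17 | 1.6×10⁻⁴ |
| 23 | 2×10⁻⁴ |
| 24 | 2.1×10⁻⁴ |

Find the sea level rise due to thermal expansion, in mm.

Δh = 110 mm

Layer 1 at 24 °C → α = 2.1×10⁻⁴ K⁻¹
Layer 2 at 17 °C → α = 1.6×10⁻⁴ K⁻¹
Layer 3 at 9.8 °C → α = 1.2×10⁻⁴ K⁻¹
Layer 4 at 1.8 °C → α = 0.72×10⁻⁴ K⁻¹
0.89 × 130 × 2.1×10⁻⁴ = 0.024297 m
Layer 2: 500 × 0.75 × 1.6×10⁻⁴ = 0.06000 m
Layer 3: 360 × 1.2×10⁻⁴ × 0.26 = 0.011232 m
990–1660 m: 0.72×10⁻⁴ × 0.31 × 670 = 0.0149544 m
Δh = 0.024297 + 0.06000 + 0.011232 + 0.0149544 = 0.1104834 m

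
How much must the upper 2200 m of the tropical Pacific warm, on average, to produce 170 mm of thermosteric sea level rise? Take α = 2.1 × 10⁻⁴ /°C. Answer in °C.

ΔT = Δh/(αH) = 0.17 / (2.1×10⁻⁴ × 2200) ≈ 0.3680 °C

about 0.368 °C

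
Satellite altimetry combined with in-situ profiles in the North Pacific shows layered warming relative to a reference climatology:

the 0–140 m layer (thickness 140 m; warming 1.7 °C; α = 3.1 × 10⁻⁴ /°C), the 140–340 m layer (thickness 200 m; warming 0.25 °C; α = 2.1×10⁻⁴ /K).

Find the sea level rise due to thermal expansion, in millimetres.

Δh ≈ 84 mm

1.7 × 3.1×10⁻⁴ × 140 = 0.07378 m
2.1×10⁻⁴ × 0.25 × 200 = 0.01050 m
Δh = 0.07378 + 0.01050 = 0.08428 m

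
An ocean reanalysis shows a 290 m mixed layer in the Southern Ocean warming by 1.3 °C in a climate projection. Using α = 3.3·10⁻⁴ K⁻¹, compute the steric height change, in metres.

Δh = αΔT·H = 3.3×10⁻⁴ × 1.3 × 290 = 0.12441 m

Δh ≈ 0.124 m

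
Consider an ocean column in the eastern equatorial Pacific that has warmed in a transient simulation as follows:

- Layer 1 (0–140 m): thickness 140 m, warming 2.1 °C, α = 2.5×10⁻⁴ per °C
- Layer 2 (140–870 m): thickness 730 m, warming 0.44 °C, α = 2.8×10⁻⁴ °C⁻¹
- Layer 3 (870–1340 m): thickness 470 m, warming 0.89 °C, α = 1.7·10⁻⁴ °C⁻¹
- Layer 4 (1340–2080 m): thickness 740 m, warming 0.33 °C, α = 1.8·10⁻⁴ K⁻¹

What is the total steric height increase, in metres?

0–140 m: 2.5×10⁻⁴ × 140 × 2.1 = 0.07350 m
140–870 m: 0.44 × 730 × 2.8×10⁻⁴ = 0.089936 m
Layer 3: 0.89 × 470 × 1.7×10⁻⁴ = 0.071111 m
Layer 4: 0.33 × 1.8×10⁻⁴ × 740 = 0.043956 m
Δh = 0.07350 + 0.089936 + 0.071111 + 0.043956 = 0.278503 m ≈ 0.28 m

Δh ≈ 0.28 m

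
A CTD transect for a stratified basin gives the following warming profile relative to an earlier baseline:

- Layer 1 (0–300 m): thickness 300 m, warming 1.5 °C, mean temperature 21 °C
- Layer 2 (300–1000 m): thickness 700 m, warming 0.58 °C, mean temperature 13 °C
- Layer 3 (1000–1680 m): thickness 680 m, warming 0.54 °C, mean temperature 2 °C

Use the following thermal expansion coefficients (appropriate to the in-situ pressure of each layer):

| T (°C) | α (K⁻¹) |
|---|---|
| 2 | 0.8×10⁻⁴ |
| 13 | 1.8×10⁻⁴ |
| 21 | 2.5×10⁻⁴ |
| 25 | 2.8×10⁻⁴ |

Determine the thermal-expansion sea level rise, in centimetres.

about 21.5 cm

Layer 1 at 21 °C → α = 2.5×10⁻⁴ K⁻¹
Layer 2 at 13 °C → α = 1.8×10⁻⁴ K⁻¹
Layer 3 at 2 °C → α = 0.8×10⁻⁴ K⁻¹
Layer 1: 300 × 1.5 × 2.5×10⁻⁴ = 0.11250 m
Layer 2: 700 × 0.58 × 1.8×10⁻⁴ = 0.07308 m
1000–1680 m: 680 × 0.54 × 0.8×10⁻⁴ = 0.029376 m
Δh = 0.11250 + 0.07308 + 0.029376 = 0.214956 m ≈ 21.5 cm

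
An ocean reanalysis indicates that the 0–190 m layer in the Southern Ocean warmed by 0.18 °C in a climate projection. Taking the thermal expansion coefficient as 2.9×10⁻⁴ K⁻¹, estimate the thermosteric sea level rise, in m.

Δh = 0.0099 m

Δh = αΔT·H = 2.9×10⁻⁴ × 0.18 × 190 = 0.009918 m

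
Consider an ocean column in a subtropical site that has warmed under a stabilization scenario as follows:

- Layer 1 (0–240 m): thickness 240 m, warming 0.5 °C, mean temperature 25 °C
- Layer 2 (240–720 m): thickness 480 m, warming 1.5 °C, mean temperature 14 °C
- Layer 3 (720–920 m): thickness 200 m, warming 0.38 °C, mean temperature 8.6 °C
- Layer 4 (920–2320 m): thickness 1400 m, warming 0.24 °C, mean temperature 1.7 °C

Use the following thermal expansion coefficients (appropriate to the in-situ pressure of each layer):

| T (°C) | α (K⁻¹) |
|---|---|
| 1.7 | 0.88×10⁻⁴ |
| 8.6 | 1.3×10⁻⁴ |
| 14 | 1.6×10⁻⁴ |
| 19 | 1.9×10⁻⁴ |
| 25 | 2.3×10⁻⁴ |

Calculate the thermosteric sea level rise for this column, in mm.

180 mm of thermosteric rise

Layer 1 at 25 °C → α = 2.3×10⁻⁴ K⁻¹
Layer 2 at 14 °C → α = 1.6×10⁻⁴ K⁻¹
Layer 3 at 8.6 °C → α = 1.3×10⁻⁴ K⁻¹
Layer 4 at 1.7 °C → α = 0.88×10⁻⁴ K⁻¹
2.3×10⁻⁴ × 240 × 0.5 = 0.02760 m
240–720 m: 1.5 × 1.6×10⁻⁴ × 480 = 0.11520 m
Layer 3: 0.38 × 200 × 1.3×10⁻⁴ = 0.00988 m
920–2320 m: 0.88×10⁻⁴ × 0.24 × 1400 = 0.029568 m
Δh = 0.02760 + 0.11520 + 0.00988 + 0.029568 = 0.182248 m ≈ 180 mm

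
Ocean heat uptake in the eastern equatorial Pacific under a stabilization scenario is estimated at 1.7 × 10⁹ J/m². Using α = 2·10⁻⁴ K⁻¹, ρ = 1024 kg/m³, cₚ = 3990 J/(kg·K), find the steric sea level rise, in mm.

Δh = αQ/(ρcₚ) = 2×10⁻⁴ × 1.7×10⁹ / (1024 × 3990) ≈ 0.083216 m

Δh = 83.2 mm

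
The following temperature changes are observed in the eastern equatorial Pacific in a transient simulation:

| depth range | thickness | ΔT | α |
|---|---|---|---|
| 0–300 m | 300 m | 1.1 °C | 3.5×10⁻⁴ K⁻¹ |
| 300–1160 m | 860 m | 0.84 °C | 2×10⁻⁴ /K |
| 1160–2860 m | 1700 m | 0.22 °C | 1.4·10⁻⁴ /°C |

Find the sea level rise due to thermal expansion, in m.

0–300 m: 3.5×10⁻⁴ × 1.1 × 300 = 0.11550 m
Layer 2: 2×10⁻⁴ × 860 × 0.84 = 0.14448 m
1700 × 1.4×10⁻⁴ × 0.22 = 0.05236 m
Δh = 0.11550 + 0.14448 + 0.05236 = 0.31234 m

Δh ≈ 0.312 m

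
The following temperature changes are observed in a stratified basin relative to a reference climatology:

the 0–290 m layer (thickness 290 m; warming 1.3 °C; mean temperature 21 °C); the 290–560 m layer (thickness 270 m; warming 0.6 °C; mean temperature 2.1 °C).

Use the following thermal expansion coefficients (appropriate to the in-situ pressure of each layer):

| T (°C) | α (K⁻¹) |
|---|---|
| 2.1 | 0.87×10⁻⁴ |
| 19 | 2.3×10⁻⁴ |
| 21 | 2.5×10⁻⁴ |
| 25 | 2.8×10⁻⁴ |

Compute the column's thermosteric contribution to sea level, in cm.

Layer 1 at 21 °C → α = 2.5×10⁻⁴ K⁻¹
Layer 2 at 2.1 °C → α = 0.87×10⁻⁴ K⁻¹
0–290 m: 2.5×10⁻⁴ × 1.3 × 290 = 0.09425 m
Layer 2: 270 × 0.87×10⁻⁴ × 0.6 = 0.014094 m
Δh = 0.09425 + 0.014094 = 0.108344 m ≈ 10.8 cm

Δh ≈ 10.8 cm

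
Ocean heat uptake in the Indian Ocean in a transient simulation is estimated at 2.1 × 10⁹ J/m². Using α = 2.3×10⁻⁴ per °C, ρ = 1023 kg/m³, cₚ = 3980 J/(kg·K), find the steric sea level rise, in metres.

about 0.119 m

Δh = αQ/(ρcₚ) = 2.3×10⁻⁴ × 2.1×10⁹ / (1023 × 3980) ≈ 0.11863 m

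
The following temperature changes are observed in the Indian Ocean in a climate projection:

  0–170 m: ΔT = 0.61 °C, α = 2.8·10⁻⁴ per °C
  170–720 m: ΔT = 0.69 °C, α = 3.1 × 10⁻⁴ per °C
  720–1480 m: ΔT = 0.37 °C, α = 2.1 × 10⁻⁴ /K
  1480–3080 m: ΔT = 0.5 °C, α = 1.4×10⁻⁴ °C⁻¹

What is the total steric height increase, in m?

about 0.32 m

0.61 × 170 × 2.8×10⁻⁴ = 0.029036 m
Layer 2: 3.1×10⁻⁴ × 550 × 0.69 = 0.117645 m
720–1480 m: 2.1×10⁻⁴ × 760 × 0.37 = 0.059052 m
1600 × 0.5 × 1.4×10⁻⁴ = 0.11200 m
Δh = 0.029036 + 0.117645 + 0.059052 + 0.11200 = 0.317733 m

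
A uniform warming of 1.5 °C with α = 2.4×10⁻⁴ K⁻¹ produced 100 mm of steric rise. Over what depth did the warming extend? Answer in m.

H = Δh/(αΔT) = 0.1 / (2.4×10⁻⁴ × 1.5) ≈ 277.8 m

H ≈ 280 m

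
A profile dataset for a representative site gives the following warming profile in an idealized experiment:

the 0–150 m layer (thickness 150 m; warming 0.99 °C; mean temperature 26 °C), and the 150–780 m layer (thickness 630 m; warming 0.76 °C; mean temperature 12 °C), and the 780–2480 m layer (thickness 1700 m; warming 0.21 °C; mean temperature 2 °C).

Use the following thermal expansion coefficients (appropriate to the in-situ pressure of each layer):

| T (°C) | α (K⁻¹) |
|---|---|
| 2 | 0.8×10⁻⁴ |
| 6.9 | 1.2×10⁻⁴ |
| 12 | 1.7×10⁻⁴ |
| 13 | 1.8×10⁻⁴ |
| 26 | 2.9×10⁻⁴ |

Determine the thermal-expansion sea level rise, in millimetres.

about 153 mm

Layer 1 at 26 °C → α = 2.9×10⁻⁴ K⁻¹
Layer 2 at 12 °C → α = 1.7×10⁻⁴ K⁻¹
Layer 3 at 2 °C → α = 0.8×10⁻⁴ K⁻¹
0.99 × 150 × 2.9×10⁻⁴ = 0.043065 m
0.76 × 630 × 1.7×10⁻⁴ = 0.081396 m
1700 × 0.8×10⁻⁴ × 0.21 = 0.02856 m
Δh = 0.043065 + 0.081396 + 0.02856 = 0.153021 m ≈ 153 mm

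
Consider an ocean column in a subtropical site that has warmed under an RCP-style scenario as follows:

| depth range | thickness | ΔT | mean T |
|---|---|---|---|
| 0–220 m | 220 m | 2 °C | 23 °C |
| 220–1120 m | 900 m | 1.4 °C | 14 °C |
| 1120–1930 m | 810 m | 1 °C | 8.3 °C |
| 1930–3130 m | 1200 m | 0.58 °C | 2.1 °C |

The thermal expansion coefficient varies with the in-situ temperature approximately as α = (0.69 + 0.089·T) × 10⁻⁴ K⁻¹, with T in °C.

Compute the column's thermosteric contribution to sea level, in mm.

Layer 1: α = (0.69 + 0.089×23)×10⁻⁴ = 2.737×10⁻⁴ K⁻¹
Layer 2: α = (0.69 + 0.089×14)×10⁻⁴ = 1.936×10⁻⁴ K⁻¹
Layer 3: α = (0.69 + 0.089×8.3)×10⁻⁴ = 1.4287×10⁻⁴ K⁻¹
Layer 4: α = (0.69 + 0.089×2.1)×10⁻⁴ = 0.8769×10⁻⁴ K⁻¹
Layer 1: 2.737×10⁻⁴ × 220 × 2 = 0.120428 m
220–1120 m: 1.4 × 1.936×10⁻⁴ × 900 = 0.243936 m
1120–1930 m: 810 × 1 × 1.4287×10⁻⁴ = 0.1157247 m
0.8769×10⁻⁴ × 0.58 × 1200 = 0.06103224 m
Δh = 0.120428 + 0.243936 + 0.1157247 + 0.06103224 = 0.54112094 m

Δh = 541 mm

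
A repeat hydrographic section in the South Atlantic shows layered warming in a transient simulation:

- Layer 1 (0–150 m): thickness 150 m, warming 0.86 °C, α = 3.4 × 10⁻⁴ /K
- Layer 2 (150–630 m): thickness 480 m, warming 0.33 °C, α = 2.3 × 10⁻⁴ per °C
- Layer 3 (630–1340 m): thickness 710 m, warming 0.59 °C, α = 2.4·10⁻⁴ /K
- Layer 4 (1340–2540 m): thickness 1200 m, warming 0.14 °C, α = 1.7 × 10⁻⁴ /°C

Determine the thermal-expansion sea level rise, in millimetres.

209 mm

0.86 × 150 × 3.4×10⁻⁴ = 0.04386 m
2.3×10⁻⁴ × 0.33 × 480 = 0.036432 m
0.59 × 710 × 2.4×10⁻⁴ = 0.100536 m
1.7×10⁻⁴ × 1200 × 0.14 = 0.02856 m
Δh = 0.04386 + 0.036432 + 0.100536 + 0.02856 = 0.209388 m ≈ 209 mm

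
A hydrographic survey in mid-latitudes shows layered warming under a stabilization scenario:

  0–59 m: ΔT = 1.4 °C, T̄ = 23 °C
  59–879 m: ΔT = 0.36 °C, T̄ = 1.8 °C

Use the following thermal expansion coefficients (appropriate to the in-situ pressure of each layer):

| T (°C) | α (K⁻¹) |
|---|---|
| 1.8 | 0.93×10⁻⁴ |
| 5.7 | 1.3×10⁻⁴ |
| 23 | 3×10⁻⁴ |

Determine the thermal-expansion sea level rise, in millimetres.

Layer 1 at 23 °C → α = 3×10⁻⁴ K⁻¹
Layer 2 at 1.8 °C → α = 0.93×10⁻⁴ K⁻¹
59 × 3×10⁻⁴ × 1.4 = 0.02478 m
59–879 m: 820 × 0.36 × 0.93×10⁻⁴ = 0.0274536 m
Δh = 0.02478 + 0.0274536 = 0.0522336 m ≈ 52.2 mm

Δh ≈ 52.2 mm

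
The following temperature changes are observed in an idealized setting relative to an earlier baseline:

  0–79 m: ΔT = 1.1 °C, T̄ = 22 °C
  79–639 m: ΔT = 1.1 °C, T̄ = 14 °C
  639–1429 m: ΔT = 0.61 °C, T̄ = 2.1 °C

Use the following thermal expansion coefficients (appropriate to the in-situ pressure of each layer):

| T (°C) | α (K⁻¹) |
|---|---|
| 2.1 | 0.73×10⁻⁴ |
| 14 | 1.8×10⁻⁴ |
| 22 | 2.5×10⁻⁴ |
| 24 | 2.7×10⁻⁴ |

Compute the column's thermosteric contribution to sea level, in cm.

Δh = 16.8 cm

Layer 1 at 22 °C → α = 2.5×10⁻⁴ K⁻¹
Layer 2 at 14 °C → α = 1.8×10⁻⁴ K⁻¹
Layer 3 at 2.1 °C → α = 0.73×10⁻⁴ K⁻¹
1.1 × 79 × 2.5×10⁻⁴ = 0.021725 m
Layer 2: 560 × 1.8×10⁻⁴ × 1.1 = 0.11088 m
639–1429 m: 0.73×10⁻⁴ × 790 × 0.61 = 0.0351787 m
Δh = 0.021725 + 0.11088 + 0.0351787 = 0.1677837 m ≈ 16.8 cm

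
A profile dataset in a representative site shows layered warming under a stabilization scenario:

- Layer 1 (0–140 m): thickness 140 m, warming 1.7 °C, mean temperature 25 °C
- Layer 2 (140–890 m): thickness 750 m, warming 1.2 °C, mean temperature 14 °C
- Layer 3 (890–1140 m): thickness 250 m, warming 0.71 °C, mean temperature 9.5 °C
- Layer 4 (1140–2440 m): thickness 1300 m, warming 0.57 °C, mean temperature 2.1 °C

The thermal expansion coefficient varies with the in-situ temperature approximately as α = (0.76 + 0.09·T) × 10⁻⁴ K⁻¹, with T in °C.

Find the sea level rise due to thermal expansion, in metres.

Δh ≈ 0.35 m

Layer 1: α = (0.76 + 0.09×25)×10⁻⁴ = 3.01×10⁻⁴ K⁻¹
Layer 2: α = (0.76 + 0.09×14)×10⁻⁴ = 2.02×10⁻⁴ K⁻¹
Layer 3: α = (0.76 + 0.09×9.5)×10⁻⁴ = 1.615×10⁻⁴ K⁻¹
Layer 4: α = (0.76 + 0.09×2.1)×10⁻⁴ = 0.949×10⁻⁴ K⁻¹
0–140 m: 140 × 1.7 × 3.01×10⁻⁴ = 0.071638 m
140–890 m: 2.02×10⁻⁴ × 750 × 1.2 = 0.18180 m
890–1140 m: 250 × 0.71 × 1.615×10⁻⁴ = 0.02866625 m
Layer 4: 1300 × 0.57 × 0.949×10⁻⁴ = 0.0703209 m
Δh = 0.071638 + 0.18180 + 0.02866625 + 0.0703209 = 0.35242515 m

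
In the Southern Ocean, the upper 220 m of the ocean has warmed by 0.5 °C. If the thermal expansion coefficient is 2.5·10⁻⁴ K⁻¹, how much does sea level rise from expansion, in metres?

Δh = αΔT·H = 2.5×10⁻⁴ × 0.5 × 220 = 0.02750 m

0.0275 m of thermosteric rise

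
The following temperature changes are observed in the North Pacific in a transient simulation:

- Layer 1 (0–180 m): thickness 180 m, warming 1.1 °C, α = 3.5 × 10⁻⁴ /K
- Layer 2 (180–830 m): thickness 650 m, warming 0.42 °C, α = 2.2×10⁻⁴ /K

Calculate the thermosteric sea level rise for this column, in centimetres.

Layer 1: 1.1 × 180 × 3.5×10⁻⁴ = 0.06930 m
180–830 m: 0.42 × 2.2×10⁻⁴ × 650 = 0.06006 m
Δh = 0.06930 + 0.06006 = 0.12936 m ≈ 12.9 cm

Δh ≈ 12.9 cm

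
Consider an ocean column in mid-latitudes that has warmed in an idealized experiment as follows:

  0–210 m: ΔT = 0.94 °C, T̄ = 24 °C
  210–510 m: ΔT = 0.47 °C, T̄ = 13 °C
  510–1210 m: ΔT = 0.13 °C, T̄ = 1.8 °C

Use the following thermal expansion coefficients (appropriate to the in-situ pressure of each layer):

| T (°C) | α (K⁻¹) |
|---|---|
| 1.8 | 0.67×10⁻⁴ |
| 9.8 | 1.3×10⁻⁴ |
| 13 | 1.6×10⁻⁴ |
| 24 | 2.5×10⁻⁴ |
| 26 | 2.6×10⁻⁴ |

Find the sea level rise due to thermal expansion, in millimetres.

Layer 1 at 24 °C → α = 2.5×10⁻⁴ K⁻¹
Layer 2 at 13 °C → α = 1.6×10⁻⁴ K⁻¹
Layer 3 at 1.8 °C → α = 0.67×10⁻⁴ K⁻¹
2.5×10⁻⁴ × 210 × 0.94 = 0.04935 m
210–510 m: 300 × 0.47 × 1.6×10⁻⁴ = 0.02256 m
0.13 × 0.67×10⁻⁴ × 700 = 0.006097 m
Δh = 0.04935 + 0.02256 + 0.006097 = 0.078007 m

78.0 mm of thermosteric rise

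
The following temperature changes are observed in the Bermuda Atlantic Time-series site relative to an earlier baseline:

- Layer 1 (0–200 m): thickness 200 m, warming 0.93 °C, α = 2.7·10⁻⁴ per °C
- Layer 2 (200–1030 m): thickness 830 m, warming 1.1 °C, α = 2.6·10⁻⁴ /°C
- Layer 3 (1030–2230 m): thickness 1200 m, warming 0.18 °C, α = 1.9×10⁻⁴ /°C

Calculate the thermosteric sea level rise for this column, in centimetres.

0–200 m: 2.7×10⁻⁴ × 200 × 0.93 = 0.05022 m
200–1030 m: 2.6×10⁻⁴ × 1.1 × 830 = 0.23738 m
1030–2230 m: 1200 × 0.18 × 1.9×10⁻⁴ = 0.04104 m
Δh = 0.05022 + 0.23738 + 0.04104 = 0.32864 m ≈ 32.9 cm

32.9 cm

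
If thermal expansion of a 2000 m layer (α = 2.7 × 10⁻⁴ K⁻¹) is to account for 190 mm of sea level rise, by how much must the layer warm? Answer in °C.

ΔT = Δh/(αH) = 0.19 / (2.7×10⁻⁴ × 2000) ≈ 0.3519 °C

about 0.352 °C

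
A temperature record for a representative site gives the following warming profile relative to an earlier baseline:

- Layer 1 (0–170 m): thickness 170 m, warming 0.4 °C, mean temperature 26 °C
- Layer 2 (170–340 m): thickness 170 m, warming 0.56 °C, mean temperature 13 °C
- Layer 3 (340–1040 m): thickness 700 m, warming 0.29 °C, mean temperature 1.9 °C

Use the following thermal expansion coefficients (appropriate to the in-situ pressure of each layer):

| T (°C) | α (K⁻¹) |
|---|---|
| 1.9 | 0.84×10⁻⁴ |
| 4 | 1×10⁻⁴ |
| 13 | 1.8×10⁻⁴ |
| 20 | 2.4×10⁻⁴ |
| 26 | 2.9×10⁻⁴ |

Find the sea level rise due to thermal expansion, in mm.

53.9 mm

Layer 1 at 26 °C → α = 2.9×10⁻⁴ K⁻¹
Layer 2 at 13 °C → α = 1.8×10⁻⁴ K⁻¹
Layer 3 at 1.9 °C → α = 0.84×10⁻⁴ K⁻¹
0.4 × 170 × 2.9×10⁻⁴ = 0.01972 m
Layer 2: 1.8×10⁻⁴ × 0.56 × 170 = 0.017136 m
0.29 × 0.84×10⁻⁴ × 700 = 0.017052 m
Δh = 0.01972 + 0.017136 + 0.017052 = 0.053908 m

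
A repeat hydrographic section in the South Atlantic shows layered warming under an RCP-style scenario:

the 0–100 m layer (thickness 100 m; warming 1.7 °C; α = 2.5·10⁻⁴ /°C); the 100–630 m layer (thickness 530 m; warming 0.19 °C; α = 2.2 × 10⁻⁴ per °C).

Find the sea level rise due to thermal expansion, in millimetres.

2.5×10⁻⁴ × 100 × 1.7 = 0.04250 m
100–630 m: 0.19 × 530 × 2.2×10⁻⁴ = 0.022154 m
Δh = 0.04250 + 0.022154 = 0.064654 m ≈ 64.7 mm

Δh = 64.7 mm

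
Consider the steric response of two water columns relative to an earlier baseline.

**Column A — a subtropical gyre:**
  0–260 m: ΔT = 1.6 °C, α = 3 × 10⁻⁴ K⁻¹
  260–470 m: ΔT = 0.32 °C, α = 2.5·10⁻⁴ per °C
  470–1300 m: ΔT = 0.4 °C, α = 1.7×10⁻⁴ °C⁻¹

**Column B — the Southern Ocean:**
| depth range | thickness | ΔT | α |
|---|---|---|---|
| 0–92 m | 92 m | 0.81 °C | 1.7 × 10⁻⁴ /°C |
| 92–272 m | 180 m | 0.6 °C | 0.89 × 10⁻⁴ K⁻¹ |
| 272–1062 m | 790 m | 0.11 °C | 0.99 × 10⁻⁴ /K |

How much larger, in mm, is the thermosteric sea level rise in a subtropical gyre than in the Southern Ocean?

170 mm

A 0–260 m: 1.6 × 3×10⁻⁴ × 260 = 0.12480 m
A Layer 2: 0.32 × 2.5×10⁻⁴ × 210 = 0.01680 m
A Layer 3: 0.4 × 830 × 1.7×10⁻⁴ = 0.05644 m
A total: 0.19804 m
B Layer 1: 0.81 × 1.7×10⁻⁴ × 92 = 0.0126684 m
B 0.89×10⁻⁴ × 0.6 × 180 = 0.009612 m
B Layer 3: 0.99×10⁻⁴ × 790 × 0.11 = 0.0086031 m
B total: 0.0308835 m
Difference: 0.19804 − 0.0308835 = 0.1671565 m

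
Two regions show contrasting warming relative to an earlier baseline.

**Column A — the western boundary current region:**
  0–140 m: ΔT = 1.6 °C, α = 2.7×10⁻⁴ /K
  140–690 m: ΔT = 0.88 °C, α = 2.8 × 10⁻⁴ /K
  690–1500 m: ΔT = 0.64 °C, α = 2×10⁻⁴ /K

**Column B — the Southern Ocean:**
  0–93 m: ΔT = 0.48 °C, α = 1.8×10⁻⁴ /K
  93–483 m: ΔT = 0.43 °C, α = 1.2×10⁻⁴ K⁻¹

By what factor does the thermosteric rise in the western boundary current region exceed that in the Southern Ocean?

≈ 10.6×

A Layer 1: 140 × 1.6 × 2.7×10⁻⁴ = 0.06048 m
A 140–690 m: 0.88 × 2.8×10⁻⁴ × 550 = 0.13552 m
A Layer 3: 2×10⁻⁴ × 810 × 0.64 = 0.10368 m
A total: 0.29968 m
B 93 × 1.8×10⁻⁴ × 0.48 = 0.0080352 m
B 390 × 0.43 × 1.2×10⁻⁴ = 0.020124 m
B total: 0.0281592 m
Ratio: 0.29968 / 0.0281592 ≈ 10.64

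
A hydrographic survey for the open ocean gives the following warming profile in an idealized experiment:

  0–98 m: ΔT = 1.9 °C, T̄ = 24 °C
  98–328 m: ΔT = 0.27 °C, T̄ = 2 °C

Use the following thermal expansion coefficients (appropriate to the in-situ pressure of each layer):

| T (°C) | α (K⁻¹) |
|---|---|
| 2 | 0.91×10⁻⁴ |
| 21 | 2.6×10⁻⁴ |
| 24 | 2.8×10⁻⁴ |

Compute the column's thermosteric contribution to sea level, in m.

Δh = 0.0578 m

Layer 1 at 24 °C → α = 2.8×10⁻⁴ K⁻¹
Layer 2 at 2 °C → α = 0.91×10⁻⁴ K⁻¹
0–98 m: 1.9 × 2.8×10⁻⁴ × 98 = 0.052136 m
Layer 2: 230 × 0.91×10⁻⁴ × 0.27 = 0.0056511 m
Δh = 0.052136 + 0.0056511 = 0.0577871 m ≈ 0.0578 m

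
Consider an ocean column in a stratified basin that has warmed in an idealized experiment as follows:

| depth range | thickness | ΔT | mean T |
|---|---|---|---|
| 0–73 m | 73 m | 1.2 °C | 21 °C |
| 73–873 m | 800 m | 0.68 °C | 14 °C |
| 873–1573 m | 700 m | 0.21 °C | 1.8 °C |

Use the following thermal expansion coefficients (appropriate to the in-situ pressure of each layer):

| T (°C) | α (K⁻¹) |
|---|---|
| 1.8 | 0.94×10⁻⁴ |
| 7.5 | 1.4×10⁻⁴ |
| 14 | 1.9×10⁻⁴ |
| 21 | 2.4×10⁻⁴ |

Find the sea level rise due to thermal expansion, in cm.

Δh ≈ 14 cm

Layer 1 at 21 °C → α = 2.4×10⁻⁴ K⁻¹
Layer 2 at 14 °C → α = 1.9×10⁻⁴ K⁻¹
Layer 3 at 1.8 °C → α = 0.94×10⁻⁴ K⁻¹
0–73 m: 2.4×10⁻⁴ × 73 × 1.2 = 0.021024 m
Layer 2: 1.9×10⁻⁴ × 800 × 0.68 = 0.10336 m
Layer 3: 700 × 0.94×10⁻⁴ × 0.21 = 0.013818 m
Δh = 0.021024 + 0.10336 + 0.013818 = 0.138202 m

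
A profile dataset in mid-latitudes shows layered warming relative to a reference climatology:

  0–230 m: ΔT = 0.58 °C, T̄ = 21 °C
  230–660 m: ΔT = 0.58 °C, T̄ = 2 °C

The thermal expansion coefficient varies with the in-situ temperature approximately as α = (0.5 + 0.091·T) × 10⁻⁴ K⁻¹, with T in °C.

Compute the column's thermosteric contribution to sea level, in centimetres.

4.9 cm

Layer 1: α = (0.5 + 0.091×21)×10⁻⁴ = 2.411×10⁻⁴ K⁻¹
Layer 2: α = (0.5 + 0.091×2)×10⁻⁴ = 0.682×10⁻⁴ K⁻¹
Layer 1: 2.411×10⁻⁴ × 0.58 × 230 = 0.03216274 m
230–660 m: 0.682×10⁻⁴ × 430 × 0.58 = 0.01700908 m
Δh = 0.03216274 + 0.01700908 = 0.04917182 m ≈ 4.9 cm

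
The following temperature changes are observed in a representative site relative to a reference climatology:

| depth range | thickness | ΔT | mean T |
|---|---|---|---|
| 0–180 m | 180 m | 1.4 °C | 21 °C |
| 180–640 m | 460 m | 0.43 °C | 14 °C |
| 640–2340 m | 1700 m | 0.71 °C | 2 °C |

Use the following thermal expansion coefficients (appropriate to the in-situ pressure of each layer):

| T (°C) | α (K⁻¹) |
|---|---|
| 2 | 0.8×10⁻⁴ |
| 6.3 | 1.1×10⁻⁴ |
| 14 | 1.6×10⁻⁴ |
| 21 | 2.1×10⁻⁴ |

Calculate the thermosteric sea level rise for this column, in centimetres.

Layer 1 at 21 °C → α = 2.1×10⁻⁴ K⁻¹
Layer 2 at 14 °C → α = 1.6×10⁻⁴ K⁻¹
Layer 3 at 2 °C → α = 0.8×10⁻⁴ K⁻¹
2.1×10⁻⁴ × 180 × 1.4 = 0.05292 m
Layer 2: 1.6×10⁻⁴ × 460 × 0.43 = 0.031648 m
640–2340 m: 1700 × 0.71 × 0.8×10⁻⁴ = 0.09656 m
Δh = 0.05292 + 0.031648 + 0.09656 = 0.181128 m

18 cm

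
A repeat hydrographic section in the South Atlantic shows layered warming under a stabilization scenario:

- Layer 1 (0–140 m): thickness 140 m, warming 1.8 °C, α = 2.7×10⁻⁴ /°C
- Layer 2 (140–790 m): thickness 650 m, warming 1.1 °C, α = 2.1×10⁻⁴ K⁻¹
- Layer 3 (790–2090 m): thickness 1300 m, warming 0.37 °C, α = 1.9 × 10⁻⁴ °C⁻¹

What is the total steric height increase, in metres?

0.31 m of thermosteric rise

Layer 1: 140 × 2.7×10⁻⁴ × 1.8 = 0.06804 m
Layer 2: 1.1 × 650 × 2.1×10⁻⁴ = 0.15015 m
Layer 3: 1.9×10⁻⁴ × 0.37 × 1300 = 0.09139 m
Δh = 0.06804 + 0.15015 + 0.09139 = 0.30958 m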